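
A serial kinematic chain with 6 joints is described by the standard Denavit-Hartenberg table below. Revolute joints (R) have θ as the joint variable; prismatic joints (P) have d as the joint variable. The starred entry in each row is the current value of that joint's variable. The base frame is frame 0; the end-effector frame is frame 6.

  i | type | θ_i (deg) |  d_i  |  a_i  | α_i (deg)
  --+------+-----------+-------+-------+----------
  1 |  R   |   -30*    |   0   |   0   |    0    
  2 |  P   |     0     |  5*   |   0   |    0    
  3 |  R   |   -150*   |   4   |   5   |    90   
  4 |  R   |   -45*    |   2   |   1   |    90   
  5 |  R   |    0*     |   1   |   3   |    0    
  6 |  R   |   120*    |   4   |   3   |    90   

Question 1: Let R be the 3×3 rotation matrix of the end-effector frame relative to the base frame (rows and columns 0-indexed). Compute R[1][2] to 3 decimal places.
End-effector z-axis (col 2 of R) = (-0.6124,0.5000,-0.6124)
R[1][2] = 0.5000

0.500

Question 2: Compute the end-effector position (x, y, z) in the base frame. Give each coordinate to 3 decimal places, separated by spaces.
after link 1: o_1 = (0.0000, 0.0000, 0.0000)
after link 2: o_2 = (0.0000, 0.0000, 5.0000)
after link 3: o_3 = (-5.0000, 0.0000, 9.0000)
after link 4: o_4 = (-5.7071, 2.0000, 8.2929)
after link 5: o_5 = (-7.1213, 2.0000, 5.4645)
after link 6: o_6 = (-3.2322, 4.5981, 3.6967)

-3.232 4.598 3.697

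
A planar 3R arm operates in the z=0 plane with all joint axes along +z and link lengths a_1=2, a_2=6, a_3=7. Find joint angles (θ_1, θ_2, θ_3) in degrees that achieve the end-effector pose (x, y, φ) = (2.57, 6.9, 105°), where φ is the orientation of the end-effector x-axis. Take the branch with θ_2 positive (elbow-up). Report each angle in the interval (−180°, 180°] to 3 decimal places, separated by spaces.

-134.981 149.984 89.997

wrist centre = target − a_3·(cos φ, sin φ) = (4.3817, 0.1385)
cos θ_2 = (19.2188−2²−6²)/(2·2·6) = -0.8659; θ_2 = 149.9838° (elbow-up)
β = atan2(0.1385,4.3817) = 1.8107°; ψ = atan2(3.0015,-3.1953) = 136.7917°
θ_1 = β − ψ = -134.9810°
θ_3 = φ − θ_1 − θ_2 = 89.9972° (wrapped to (-180°,180°])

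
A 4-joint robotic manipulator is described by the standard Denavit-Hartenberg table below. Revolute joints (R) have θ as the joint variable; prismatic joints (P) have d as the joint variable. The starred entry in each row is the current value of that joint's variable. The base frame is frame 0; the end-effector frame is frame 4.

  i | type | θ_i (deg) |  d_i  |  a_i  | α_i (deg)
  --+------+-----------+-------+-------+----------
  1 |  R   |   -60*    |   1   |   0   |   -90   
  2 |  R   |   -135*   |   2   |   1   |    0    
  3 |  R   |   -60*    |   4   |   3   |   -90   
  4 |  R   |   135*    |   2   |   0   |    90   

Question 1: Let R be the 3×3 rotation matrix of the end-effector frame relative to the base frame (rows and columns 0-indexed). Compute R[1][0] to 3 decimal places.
-0.945

End-effector x-axis (col 0 of R) = (-0.2709,-0.9451,0.1830)
R[1][0] = -0.9451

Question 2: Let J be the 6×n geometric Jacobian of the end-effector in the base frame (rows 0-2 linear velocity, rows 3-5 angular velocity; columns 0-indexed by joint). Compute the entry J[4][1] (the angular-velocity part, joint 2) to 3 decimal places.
axis z_1 = (0.8660,0.5000,0.0000); lever o_n−o_1 = (3.1349,6.5702,1.8625)
cross product → J_v[:, 1] = (0.9313,-1.6130,4.1225)
J_ω[:, 1] = z_1
entry J[4][1] = 0.5000

0.500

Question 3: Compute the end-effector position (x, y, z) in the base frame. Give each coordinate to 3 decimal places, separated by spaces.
3.135 6.570 2.863

after link 1: o_1 = (0.0000, 0.0000, 1.0000)
after link 2: o_2 = (1.3785, 1.6124, 1.7071)
after link 3: o_3 = (3.3937, 6.1219, 0.9306)
after link 4: o_4 = (3.1349, 6.5702, 2.8625)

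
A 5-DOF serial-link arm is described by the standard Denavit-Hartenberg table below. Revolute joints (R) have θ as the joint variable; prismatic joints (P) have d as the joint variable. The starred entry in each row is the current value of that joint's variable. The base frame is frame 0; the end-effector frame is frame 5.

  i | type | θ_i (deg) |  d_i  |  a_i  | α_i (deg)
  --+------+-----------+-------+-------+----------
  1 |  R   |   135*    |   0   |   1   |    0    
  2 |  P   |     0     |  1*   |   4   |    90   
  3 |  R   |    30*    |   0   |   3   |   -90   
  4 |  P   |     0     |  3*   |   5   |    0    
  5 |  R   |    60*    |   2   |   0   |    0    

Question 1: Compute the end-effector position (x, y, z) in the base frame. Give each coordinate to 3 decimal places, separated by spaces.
after link 1: o_1 = (-0.7071, 0.7071, 0.0000)
after link 2: o_2 = (-3.5355, 3.5355, 1.0000)
after link 3: o_3 = (-5.3727, 5.3727, 2.5000)
after link 4: o_4 = (-7.3739, 7.3739, 7.5981)
after link 5: o_5 = (-6.6667, 6.6667, 9.3301)

-6.667 6.667 9.330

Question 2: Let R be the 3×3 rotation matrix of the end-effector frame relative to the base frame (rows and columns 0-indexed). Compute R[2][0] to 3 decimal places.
0.250

End-effector x-axis (col 0 of R) = (-0.9186,-0.3062,0.2500)
R[2][0] = 0.2500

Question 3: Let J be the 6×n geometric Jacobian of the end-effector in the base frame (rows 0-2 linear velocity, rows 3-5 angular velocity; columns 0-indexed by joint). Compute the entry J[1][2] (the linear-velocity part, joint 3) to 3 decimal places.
-5.890

axis z_2 = (0.7071,0.7071,0.0000); lever o_n−o_2 = (-3.1312,3.1312,8.3301)
cross product → J_v[:, 2] = (5.8903,-5.8903,4.4282)
J_ω[:, 2] = z_2
entry J[1][2] = -5.8903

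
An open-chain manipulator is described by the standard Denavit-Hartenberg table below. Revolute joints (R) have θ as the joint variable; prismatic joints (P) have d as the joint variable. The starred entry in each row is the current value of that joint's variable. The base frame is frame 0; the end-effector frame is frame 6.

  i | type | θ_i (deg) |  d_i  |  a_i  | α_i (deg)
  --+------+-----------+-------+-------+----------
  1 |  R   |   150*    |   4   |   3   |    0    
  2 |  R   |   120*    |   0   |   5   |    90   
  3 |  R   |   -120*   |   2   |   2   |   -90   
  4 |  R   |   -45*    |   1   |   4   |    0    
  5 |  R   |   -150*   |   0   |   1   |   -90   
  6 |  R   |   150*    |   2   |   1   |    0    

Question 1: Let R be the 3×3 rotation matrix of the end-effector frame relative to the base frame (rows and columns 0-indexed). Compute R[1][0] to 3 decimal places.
End-effector x-axis (col 0 of R) = (-0.2241,0.8513,-0.4744)
R[1][0] = 0.8513

0.851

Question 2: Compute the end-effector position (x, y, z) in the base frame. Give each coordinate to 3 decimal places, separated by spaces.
after link 1: o_1 = (-2.5981, 1.5000, 4.0000)
after link 2: o_2 = (-2.5981, -3.5000, 4.0000)
after link 3: o_3 = (-4.5981, -2.5000, 2.2679)
after link 4: o_4 = (-7.4265, -1.9518, -0.6815)
after link 5: o_5 = (-7.1677, -2.4348, 0.1550)
after link 6: o_6 = (-9.3237, -1.8423, 0.1288)

-9.324 -1.842 0.129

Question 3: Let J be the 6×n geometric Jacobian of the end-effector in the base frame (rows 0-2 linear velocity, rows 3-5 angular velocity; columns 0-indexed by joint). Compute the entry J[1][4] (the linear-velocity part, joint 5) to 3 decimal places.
0.949

axis z_4 = (-0.0000,-0.8660,-0.5000); lever o_n−o_4 = (-1.8972,0.1095,0.8104)
cross product → J_v[:, 4] = (-0.6470,0.9486,-1.6430)
J_ω[:, 4] = z_4
entry J[1][4] = 0.9486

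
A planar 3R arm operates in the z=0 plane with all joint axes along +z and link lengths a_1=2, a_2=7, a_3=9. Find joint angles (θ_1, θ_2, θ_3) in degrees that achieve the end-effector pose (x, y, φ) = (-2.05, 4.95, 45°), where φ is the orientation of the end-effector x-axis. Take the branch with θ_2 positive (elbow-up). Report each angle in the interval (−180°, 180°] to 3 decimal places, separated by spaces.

wrist centre = target − a_3·(cos φ, sin φ) = (-8.4140, -1.4140)
cos θ_2 = (72.7940−2²−7²)/(2·2·7) = 0.7069; θ_2 = 45.0144° (elbow-up)
β = atan2(-1.4140,-8.4140) = -170.4606°; ψ = atan2(4.9510,6.9485) = 35.4708°
θ_1 = β − ψ = -205.9315°
θ_3 = φ − θ_1 − θ_2 = -154.0829° (wrapped to (-180°,180°])

154.069 45.014 -154.083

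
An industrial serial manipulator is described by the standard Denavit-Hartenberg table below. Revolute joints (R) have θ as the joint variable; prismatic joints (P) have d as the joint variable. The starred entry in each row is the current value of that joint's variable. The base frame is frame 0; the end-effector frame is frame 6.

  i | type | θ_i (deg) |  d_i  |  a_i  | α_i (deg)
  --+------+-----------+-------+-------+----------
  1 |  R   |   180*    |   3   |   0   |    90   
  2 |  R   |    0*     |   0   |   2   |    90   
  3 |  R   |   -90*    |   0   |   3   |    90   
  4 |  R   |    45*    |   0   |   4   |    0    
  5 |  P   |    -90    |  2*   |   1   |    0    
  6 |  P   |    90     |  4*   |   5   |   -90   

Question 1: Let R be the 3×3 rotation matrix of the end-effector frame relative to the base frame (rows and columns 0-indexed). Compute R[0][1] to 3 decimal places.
End-effector y-axis (col 1 of R) = (-1.0000,0.0000,0.0000)
R[0][1] = -1.0000

-1.000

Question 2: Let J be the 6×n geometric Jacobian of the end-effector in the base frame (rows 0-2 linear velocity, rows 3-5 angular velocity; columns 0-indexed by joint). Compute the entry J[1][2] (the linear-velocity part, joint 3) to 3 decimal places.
-6.000

axis z_2 = (0.0000,0.0000,-1.0000); lever o_n−o_2 = (6.0000,-10.0711,-5.6569)
cross product → J_v[:, 2] = (-10.0711,-6.0000,-0.0000)
J_ω[:, 2] = z_2
entry J[1][2] = -6.0000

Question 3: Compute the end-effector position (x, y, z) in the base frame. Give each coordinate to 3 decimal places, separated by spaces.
4.000 -10.071 -2.657

after link 1: o_1 = (0.0000, 0.0000, 3.0000)
after link 2: o_2 = (-2.0000, 0.0000, 3.0000)
after link 3: o_3 = (-2.0000, -3.0000, 3.0000)
after link 4: o_4 = (-2.0000, -5.8284, 0.1716)
after link 5: o_5 = (-0.0000, -6.5355, 0.8787)
after link 6: o_6 = (4.0000, -10.0711, -2.6569)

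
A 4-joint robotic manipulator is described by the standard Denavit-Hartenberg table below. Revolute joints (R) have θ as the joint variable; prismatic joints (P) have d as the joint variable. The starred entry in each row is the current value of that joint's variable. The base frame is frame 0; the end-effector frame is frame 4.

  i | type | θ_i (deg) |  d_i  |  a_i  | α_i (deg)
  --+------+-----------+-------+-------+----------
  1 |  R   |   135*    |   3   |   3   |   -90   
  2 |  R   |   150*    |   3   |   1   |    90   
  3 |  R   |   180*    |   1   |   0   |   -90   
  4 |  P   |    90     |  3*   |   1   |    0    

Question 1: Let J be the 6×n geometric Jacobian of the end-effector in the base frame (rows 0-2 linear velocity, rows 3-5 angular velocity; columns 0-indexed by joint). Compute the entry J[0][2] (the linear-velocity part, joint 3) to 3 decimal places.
axis z_2 = (-0.3536,0.3536,-0.8660); lever o_n−o_2 = (2.1213,2.1213,-0.0000)
cross product → J_v[:, 2] = (1.8371,-1.8371,-1.5000)
J_ω[:, 2] = z_2
entry J[0][2] = 1.8371

1.837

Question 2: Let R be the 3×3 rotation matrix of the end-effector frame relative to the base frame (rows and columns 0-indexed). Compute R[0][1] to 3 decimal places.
0.612

End-effector y-axis (col 1 of R) = (0.6124,-0.6124,-0.5000)
R[0][1] = 0.6124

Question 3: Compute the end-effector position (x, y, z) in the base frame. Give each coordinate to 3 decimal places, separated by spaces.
after link 1: o_1 = (-2.1213, 2.1213, 3.0000)
after link 2: o_2 = (-3.6303, -0.6124, 2.5000)
after link 3: o_3 = (-3.9838, -0.2588, 1.6340)
after link 4: o_4 = (-1.5089, 1.5089, 2.5000)

-1.509 1.509 2.500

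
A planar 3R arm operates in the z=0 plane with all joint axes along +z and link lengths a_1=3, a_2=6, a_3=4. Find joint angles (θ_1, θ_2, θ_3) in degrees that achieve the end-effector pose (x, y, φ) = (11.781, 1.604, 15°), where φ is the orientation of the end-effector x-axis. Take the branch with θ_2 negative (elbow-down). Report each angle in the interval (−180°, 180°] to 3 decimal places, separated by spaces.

44.993 -59.987 29.994

wrist centre = target − a_3·(cos φ, sin φ) = (7.9173, 0.5687)
cos θ_2 = (63.0070−3²−6²)/(2·3·6) = 0.5002; θ_2 = -59.9871° (elbow-down)
β = atan2(0.5687,7.9173) = 4.1087°; ψ = atan2(-5.1955,6.0012) = -40.8842°
θ_1 = β − ψ = 44.9928°
θ_3 = φ − θ_1 − θ_2 = 29.9942° (wrapped to (-180°,180°])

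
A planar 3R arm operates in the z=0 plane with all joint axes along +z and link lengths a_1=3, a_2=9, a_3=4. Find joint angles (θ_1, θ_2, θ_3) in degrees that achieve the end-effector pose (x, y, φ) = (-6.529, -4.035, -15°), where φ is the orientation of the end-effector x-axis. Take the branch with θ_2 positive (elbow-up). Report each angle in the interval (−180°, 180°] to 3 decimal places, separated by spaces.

150.005 59.992 135.004

wrist centre = target − a_3·(cos φ, sin φ) = (-10.3927, -2.9997)
cos θ_2 = (117.0066−3²−9²)/(2·3·9) = 0.5001; θ_2 = 59.9919° (elbow-up)
β = atan2(-2.9997,-10.3927) = -163.8999°; ψ = atan2(7.7936,7.5011) = 46.0956°
θ_1 = β − ψ = -209.9954°
θ_3 = φ − θ_1 − θ_2 = 135.0036° (wrapped to (-180°,180°])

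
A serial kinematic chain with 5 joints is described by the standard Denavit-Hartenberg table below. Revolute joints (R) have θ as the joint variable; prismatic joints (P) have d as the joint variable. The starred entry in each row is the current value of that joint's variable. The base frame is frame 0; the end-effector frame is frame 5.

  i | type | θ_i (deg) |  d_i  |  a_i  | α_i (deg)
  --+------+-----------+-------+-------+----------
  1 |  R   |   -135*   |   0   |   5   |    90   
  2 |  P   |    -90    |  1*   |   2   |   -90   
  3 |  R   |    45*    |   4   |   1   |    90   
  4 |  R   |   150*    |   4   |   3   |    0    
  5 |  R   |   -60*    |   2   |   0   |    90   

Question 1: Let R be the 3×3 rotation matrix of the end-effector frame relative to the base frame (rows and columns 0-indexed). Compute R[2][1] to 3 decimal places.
End-effector y-axis (col 1 of R) = (-0.5000,0.5000,-0.7071)
R[2][1] = -0.7071

-0.707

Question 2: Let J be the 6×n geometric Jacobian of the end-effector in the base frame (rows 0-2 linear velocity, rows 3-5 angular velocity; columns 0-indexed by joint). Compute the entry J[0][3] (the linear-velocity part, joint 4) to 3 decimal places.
1.087

axis z_3 = (-0.5000,0.5000,-0.7071); lever o_n−o_3 = (-5.3597,3.2384,-2.4055)
cross product → J_v[:, 3] = (1.0871,2.5871,1.0607)
J_ω[:, 3] = z_3
entry J[0][3] = 1.0871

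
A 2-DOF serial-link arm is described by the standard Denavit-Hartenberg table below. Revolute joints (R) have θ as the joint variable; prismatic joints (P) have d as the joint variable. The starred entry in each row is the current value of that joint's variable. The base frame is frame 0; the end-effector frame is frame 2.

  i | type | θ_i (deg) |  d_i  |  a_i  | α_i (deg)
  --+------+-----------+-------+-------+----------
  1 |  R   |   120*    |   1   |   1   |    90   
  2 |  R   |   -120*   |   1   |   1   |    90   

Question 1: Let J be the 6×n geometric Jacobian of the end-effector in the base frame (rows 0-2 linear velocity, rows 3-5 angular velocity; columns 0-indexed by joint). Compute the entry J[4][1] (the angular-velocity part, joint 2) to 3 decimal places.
axis z_1 = (0.8660,0.5000,0.0000); lever o_n−o_1 = (1.1160,0.0670,-0.8660)
cross product → J_v[:, 1] = (-0.4330,0.7500,-0.5000)
J_ω[:, 1] = z_1
entry J[4][1] = 0.5000

0.500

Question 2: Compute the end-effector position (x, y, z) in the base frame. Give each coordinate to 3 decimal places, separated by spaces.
0.616 0.933 0.134

after link 1: o_1 = (-0.5000, 0.8660, 1.0000)
after link 2: o_2 = (0.6160, 0.9330, 0.1340)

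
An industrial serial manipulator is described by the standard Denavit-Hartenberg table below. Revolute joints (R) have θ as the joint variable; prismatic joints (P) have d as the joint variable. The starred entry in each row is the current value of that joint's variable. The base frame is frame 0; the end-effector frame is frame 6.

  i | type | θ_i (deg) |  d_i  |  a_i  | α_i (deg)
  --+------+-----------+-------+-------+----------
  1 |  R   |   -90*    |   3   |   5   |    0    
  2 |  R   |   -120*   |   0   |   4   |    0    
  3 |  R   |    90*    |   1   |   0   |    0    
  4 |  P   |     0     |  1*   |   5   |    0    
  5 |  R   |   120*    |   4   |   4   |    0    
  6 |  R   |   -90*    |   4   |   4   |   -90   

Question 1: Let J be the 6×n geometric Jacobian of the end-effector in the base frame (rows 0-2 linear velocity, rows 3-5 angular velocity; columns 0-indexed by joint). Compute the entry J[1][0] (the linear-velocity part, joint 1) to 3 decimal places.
axis z_0 = ẑ; lever o_n−o_0 = (-1.9641,-11.3301,13.0000)
cross product → J_v[:, 0] = (11.3301,-1.9641,0.0000)
J_ω[:, 0] = z_0
entry J[1][0] = -1.9641

-1.964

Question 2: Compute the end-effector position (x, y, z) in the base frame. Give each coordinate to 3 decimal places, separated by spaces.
after link 1: o_1 = (0.0000, -5.0000, 3.0000)
after link 2: o_2 = (-3.4641, -3.0000, 3.0000)
after link 3: o_3 = (-3.4641, -3.0000, 4.0000)
after link 4: o_4 = (-5.9641, -7.3301, 5.0000)
after link 5: o_5 = (-1.9641, -7.3301, 9.0000)
after link 6: o_6 = (-1.9641, -11.3301, 13.0000)

-1.964 -11.330 13.000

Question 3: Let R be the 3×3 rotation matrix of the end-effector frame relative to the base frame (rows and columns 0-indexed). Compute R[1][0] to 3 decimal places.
-1.000

End-effector x-axis (col 0 of R) = (0.0000,-1.0000,0.0000)
R[1][0] = -1.0000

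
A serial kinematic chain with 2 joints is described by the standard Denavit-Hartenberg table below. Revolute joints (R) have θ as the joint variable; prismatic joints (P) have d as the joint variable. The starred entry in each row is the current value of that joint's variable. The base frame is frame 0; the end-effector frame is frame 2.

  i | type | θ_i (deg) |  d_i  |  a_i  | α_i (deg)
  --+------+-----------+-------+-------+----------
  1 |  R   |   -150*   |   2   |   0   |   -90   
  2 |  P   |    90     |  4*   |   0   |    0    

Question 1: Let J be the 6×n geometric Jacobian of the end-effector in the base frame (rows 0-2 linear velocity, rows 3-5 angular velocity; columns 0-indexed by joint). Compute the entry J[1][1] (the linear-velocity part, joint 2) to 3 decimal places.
prismatic axis z_1 = (0.5000,-0.8660,0.0000)
J_v[:, 1] = z_1; J_ω[:, 1] = (0,0,0)
entry J[1][1] = -0.8660

-0.866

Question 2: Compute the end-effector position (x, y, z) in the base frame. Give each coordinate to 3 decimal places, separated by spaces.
2.000 -3.464 2.000

after link 1: o_1 = (0.0000, 0.0000, 2.0000)
after link 2: o_2 = (2.0000, -3.4641, 2.0000)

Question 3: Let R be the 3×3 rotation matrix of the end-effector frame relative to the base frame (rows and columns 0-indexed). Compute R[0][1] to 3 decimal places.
End-effector y-axis (col 1 of R) = (0.8660,0.5000,-0.0000)
R[0][1] = 0.8660

0.866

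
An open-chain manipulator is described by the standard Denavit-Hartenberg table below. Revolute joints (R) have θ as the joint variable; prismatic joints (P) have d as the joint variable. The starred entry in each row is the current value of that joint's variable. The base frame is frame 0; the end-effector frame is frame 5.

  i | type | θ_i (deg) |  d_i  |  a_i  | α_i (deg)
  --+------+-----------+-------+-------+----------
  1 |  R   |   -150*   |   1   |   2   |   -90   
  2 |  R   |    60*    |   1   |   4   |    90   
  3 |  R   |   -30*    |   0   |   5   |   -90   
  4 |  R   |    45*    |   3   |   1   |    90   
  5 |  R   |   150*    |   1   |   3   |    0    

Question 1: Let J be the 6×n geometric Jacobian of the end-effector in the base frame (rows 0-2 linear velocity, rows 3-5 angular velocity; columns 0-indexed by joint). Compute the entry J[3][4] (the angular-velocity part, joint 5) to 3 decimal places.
axis z_4 = (-0.9723,-0.1531,-0.1768); lever o_n−o_4 = (-0.8772,-2.6588,1.4701)
cross product → J_v[:, 4] = (-0.6951,1.5844,2.4508)
J_ω[:, 4] = z_4
entry J[3][4] = -0.9723

-0.972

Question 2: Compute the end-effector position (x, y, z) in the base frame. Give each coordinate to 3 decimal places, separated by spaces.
after link 1: o_1 = (-1.7321, -1.0000, 1.0000)
after link 2: o_2 = (-2.9641, -2.8660, -2.4641)
after link 3: o_3 = (-6.0891, -1.7835, -6.2141)
after link 4: o_4 = (-5.3512, -3.9492, -8.3970)
after link 5: o_5 = (-6.2283, -6.6081, -6.9269)

-6.228 -6.608 -6.927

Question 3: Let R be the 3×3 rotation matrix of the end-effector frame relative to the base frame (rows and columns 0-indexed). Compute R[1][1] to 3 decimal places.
End-effector y-axis (col 1 of R) = (-0.2317,0.5281,0.8169)
R[1][1] = 0.5281

0.528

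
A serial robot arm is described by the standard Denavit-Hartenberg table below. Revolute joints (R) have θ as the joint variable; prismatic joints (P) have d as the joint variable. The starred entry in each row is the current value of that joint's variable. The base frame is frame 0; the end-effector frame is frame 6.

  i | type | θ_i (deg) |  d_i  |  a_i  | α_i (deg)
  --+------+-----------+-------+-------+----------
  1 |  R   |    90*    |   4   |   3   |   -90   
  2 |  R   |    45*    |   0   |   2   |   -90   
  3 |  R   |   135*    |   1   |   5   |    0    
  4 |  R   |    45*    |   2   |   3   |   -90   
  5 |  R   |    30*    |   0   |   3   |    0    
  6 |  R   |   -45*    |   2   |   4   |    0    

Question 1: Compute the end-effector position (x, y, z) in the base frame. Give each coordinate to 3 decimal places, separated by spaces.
after link 1: o_1 = (0.0000, 3.0000, 4.0000)
after link 2: o_2 = (0.0000, 4.4142, 2.5858)
after link 3: o_3 = (3.5355, 1.2071, 4.3787)
after link 4: o_4 = (3.5355, -2.3284, 5.0858)
after link 5: o_5 = (3.5355, -3.1049, 7.9836)
after link 6: o_6 = (1.5355, -6.5690, 9.9836)

1.536 -6.569 9.984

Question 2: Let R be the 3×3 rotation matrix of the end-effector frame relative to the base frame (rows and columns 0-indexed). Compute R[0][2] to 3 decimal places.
End-effector z-axis (col 2 of R) = (-1.0000,-0.0000,0.0000)
R[0][2] = -1.0000

-1.000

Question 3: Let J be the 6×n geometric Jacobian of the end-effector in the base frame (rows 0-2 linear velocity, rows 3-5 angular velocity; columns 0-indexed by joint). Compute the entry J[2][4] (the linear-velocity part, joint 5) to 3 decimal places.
4.241

axis z_4 = (-1.0000,-0.0000,0.0000); lever o_n−o_4 = (-2.0000,-4.2406,4.8978)
cross product → J_v[:, 4] = (0.0000,4.8978,4.2406)
J_ω[:, 4] = z_4
entry J[2][4] = 4.2406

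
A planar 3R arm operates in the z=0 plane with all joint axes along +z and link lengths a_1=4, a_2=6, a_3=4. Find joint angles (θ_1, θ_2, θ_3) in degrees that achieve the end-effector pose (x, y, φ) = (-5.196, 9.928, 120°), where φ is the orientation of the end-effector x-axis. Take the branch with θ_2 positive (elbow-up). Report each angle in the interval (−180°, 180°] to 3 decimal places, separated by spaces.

wrist centre = target − a_3·(cos φ, sin φ) = (-3.1960, 6.4639)
cos θ_2 = (51.9964−4²−6²)/(2·4·6) = -0.0001; θ_2 = 90.0043° (elbow-up)
β = atan2(6.4639,-3.1960) = 116.3096°; ψ = atan2(6.0000,3.9995) = 56.3129°
θ_1 = β − ψ = 59.9967°
θ_3 = φ − θ_1 − θ_2 = -30.0010° (wrapped to (-180°,180°])

59.997 90.004 -30.001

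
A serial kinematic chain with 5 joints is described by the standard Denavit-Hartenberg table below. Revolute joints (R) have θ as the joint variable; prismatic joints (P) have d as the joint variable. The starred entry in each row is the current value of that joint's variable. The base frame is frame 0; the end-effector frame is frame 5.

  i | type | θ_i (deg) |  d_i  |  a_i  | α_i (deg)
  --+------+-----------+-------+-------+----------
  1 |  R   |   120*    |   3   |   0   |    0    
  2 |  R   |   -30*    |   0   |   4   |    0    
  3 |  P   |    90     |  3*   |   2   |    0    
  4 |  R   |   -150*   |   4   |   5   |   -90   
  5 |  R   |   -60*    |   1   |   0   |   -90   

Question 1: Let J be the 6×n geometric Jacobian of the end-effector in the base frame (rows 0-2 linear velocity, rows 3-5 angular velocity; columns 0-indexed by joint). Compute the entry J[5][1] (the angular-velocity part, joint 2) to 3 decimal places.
1.000

axis z_1 = (0.0000,0.0000,1.0000); lever o_n−o_1 = (1.8301,7.3660,7.0000)
cross product → J_v[:, 1] = (-7.3660,1.8301,0.0000)
J_ω[:, 1] = z_1
entry J[5][1] = 1.0000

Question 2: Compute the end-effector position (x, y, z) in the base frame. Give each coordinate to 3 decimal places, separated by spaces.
after link 1: o_1 = (0.0000, 0.0000, 3.0000)
after link 2: o_2 = (0.0000, 4.0000, 3.0000)
after link 3: o_3 = (-2.0000, 4.0000, 6.0000)
after link 4: o_4 = (2.3301, 6.5000, 10.0000)
after link 5: o_5 = (1.8301, 7.3660, 10.0000)

1.830 7.366 10.000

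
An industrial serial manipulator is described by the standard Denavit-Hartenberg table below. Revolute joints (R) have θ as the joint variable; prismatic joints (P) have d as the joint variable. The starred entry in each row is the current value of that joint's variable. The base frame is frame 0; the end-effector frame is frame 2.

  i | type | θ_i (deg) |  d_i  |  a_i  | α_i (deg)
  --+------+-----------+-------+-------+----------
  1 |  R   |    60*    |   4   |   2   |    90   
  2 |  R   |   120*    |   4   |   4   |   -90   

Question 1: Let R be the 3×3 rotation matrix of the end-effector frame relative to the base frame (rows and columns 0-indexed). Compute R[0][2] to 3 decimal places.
End-effector z-axis (col 2 of R) = (-0.4330,-0.7500,-0.5000)
R[0][2] = -0.4330

-0.433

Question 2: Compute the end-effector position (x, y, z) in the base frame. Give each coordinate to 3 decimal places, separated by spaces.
3.464 -2.000 7.464

after link 1: o_1 = (1.0000, 1.7321, 4.0000)
after link 2: o_2 = (3.4641, -2.0000, 7.4641)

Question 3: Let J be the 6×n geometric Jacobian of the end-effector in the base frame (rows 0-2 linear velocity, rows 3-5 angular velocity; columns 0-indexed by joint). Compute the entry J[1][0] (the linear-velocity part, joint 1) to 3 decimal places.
axis z_0 = ẑ; lever o_n−o_0 = (3.4641,-2.0000,7.4641)
cross product → J_v[:, 0] = (2.0000,3.4641,-0.0000)
J_ω[:, 0] = z_0
entry J[1][0] = 3.4641

3.464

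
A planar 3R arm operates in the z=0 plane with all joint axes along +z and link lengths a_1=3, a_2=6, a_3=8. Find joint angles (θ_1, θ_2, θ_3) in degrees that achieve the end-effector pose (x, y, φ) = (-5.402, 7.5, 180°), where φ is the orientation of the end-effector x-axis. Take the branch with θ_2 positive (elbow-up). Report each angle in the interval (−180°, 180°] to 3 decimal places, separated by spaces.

wrist centre = target − a_3·(cos φ, sin φ) = (2.5980, 7.5000)
cos θ_2 = (62.9996−3²−6²)/(2·3·6) = 0.5000; θ_2 = 60.0007° (elbow-up)
β = atan2(7.5000,2.5980) = 70.8939°; ψ = atan2(5.1962,5.9999) = 40.8939°
θ_1 = β − ψ = 30.0000°
θ_3 = φ − θ_1 − θ_2 = 89.9993° (wrapped to (-180°,180°])

30.000 60.001 89.999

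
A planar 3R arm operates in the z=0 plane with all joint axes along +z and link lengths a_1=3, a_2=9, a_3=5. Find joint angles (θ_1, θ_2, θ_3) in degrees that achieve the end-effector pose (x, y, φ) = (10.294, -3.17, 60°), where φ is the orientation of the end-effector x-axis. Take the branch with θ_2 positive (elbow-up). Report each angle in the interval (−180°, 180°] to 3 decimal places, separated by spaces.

wrist centre = target − a_3·(cos φ, sin φ) = (7.7940, -7.5001)
cos θ_2 = (116.9983−3²−9²)/(2·3·9) = 0.5000; θ_2 = 60.0020° (elbow-up)
β = atan2(-7.5001,7.7940) = -43.8992°; ψ = atan2(7.7944,7.4997) = 46.1038°
θ_1 = β − ψ = -90.0030°
θ_3 = φ − θ_1 − θ_2 = 90.0009° (wrapped to (-180°,180°])

-90.003 60.002 90.001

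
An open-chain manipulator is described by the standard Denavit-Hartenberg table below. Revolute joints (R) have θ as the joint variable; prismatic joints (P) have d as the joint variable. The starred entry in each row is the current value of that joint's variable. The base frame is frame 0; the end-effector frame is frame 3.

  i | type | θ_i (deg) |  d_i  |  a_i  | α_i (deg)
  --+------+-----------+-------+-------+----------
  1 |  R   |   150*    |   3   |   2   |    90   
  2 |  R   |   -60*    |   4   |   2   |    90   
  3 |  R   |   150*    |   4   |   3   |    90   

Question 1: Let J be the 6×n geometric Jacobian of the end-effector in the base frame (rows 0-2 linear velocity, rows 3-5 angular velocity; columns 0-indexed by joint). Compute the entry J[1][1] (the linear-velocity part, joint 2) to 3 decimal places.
0.741

axis z_1 = (0.5000,0.8660,0.0000); lever o_n−o_1 = (6.0090,2.8816,-1.4821)
cross product → J_v[:, 1] = (-1.2835,0.7410,-3.7631)
J_ω[:, 1] = z_1
entry J[1][1] = 0.7410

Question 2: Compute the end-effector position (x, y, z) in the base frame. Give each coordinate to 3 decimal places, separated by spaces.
after link 1: o_1 = (-1.7321, 1.0000, 3.0000)
after link 2: o_2 = (-0.5981, 4.9641, 1.2679)
after link 3: o_3 = (4.2769, 3.8816, 1.5179)

4.277 3.882 1.518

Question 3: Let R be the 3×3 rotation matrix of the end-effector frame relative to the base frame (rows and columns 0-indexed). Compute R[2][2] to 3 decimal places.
End-effector z-axis (col 2 of R) = (0.2165,0.8750,-0.4330)
R[2][2] = -0.4330

-0.433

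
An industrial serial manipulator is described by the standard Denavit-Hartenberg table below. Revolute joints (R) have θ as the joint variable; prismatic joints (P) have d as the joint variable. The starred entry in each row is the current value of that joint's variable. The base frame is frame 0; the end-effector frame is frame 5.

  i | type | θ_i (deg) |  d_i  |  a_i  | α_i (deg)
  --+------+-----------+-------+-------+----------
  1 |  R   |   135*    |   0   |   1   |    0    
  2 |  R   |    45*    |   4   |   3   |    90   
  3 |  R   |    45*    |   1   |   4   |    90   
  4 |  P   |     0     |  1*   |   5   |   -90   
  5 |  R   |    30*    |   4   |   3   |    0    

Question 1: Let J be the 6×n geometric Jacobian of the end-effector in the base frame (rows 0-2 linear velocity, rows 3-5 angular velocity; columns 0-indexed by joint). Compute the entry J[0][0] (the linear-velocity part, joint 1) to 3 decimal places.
axis z_0 = ẑ; lever o_n−o_0 = (-11.5546,5.7071,12.5546)
cross product → J_v[:, 0] = (-5.7071,-11.5546,0.0000)
J_ω[:, 0] = z_0
entry J[0][0] = -5.7071

-5.707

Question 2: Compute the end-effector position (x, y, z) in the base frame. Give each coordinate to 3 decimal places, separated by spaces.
after link 1: o_1 = (-0.7071, 0.7071, 0.0000)
after link 2: o_2 = (-3.7071, 0.7071, 4.0000)
after link 3: o_3 = (-6.5355, 1.7071, 6.8284)
after link 4: o_4 = (-10.7782, 1.7071, 9.6569)
after link 5: o_5 = (-11.5546, 5.7071, 12.5546)

-11.555 5.707 12.555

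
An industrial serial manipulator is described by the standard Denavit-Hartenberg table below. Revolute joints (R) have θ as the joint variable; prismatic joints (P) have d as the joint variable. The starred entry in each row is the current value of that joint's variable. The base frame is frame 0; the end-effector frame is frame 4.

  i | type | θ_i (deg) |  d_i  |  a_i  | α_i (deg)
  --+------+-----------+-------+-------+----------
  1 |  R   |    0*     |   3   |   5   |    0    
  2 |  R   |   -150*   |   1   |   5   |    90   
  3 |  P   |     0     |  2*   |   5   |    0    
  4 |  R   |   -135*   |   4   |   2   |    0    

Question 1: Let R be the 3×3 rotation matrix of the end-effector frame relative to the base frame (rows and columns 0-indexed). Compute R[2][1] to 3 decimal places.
End-effector y-axis (col 1 of R) = (-0.6124,-0.3536,-0.7071)
R[2][1] = -0.7071

-0.707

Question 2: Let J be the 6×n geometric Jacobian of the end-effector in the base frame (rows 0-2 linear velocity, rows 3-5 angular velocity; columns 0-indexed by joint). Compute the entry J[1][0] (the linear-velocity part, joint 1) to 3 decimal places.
-5.436

axis z_0 = ẑ; lever o_n−o_0 = (-5.4355,0.9033,2.5858)
cross product → J_v[:, 0] = (-0.9033,-5.4355,0.0000)
J_ω[:, 0] = z_0
entry J[1][0] = -5.4355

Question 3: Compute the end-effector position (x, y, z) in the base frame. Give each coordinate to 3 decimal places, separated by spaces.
-5.436 0.903 2.586

after link 1: o_1 = (5.0000, 0.0000, 3.0000)
after link 2: o_2 = (0.6699, -2.5000, 4.0000)
after link 3: o_3 = (-4.6603, -3.2679, 4.0000)
after link 4: o_4 = (-5.4355, 0.9033, 2.5858)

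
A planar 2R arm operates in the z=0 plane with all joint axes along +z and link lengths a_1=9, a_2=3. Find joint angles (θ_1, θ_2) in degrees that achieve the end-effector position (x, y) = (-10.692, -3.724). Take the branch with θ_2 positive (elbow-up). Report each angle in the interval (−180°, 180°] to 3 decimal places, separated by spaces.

-171.595 44.995

cos θ_2 = (128.1870−9²−3²)/(2·9·3) = 0.7072; θ_2 = 44.9951° (elbow-up)
β = atan2(-3.7240,-10.6920) = -160.7969°; ψ = atan2(2.1211,11.1215) = 10.7980°
θ_1 = β − ψ = -171.5949°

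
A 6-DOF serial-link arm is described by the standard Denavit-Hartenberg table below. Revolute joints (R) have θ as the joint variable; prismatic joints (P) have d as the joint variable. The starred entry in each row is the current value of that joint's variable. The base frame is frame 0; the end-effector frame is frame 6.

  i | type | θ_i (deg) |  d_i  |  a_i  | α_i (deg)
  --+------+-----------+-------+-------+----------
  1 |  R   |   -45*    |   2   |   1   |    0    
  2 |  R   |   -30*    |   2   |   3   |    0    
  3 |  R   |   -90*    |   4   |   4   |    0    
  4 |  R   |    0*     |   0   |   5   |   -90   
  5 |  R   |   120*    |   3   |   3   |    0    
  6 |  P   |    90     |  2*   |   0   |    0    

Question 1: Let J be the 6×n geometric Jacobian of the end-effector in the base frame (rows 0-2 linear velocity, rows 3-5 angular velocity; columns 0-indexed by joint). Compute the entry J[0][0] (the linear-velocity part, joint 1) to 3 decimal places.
10.376

axis z_0 = ẑ; lever o_n−o_0 = (-4.4668,-10.3757,5.4019)
cross product → J_v[:, 0] = (10.3757,-4.4668,0.0000)
J_ω[:, 0] = z_0
entry J[0][0] = 10.3757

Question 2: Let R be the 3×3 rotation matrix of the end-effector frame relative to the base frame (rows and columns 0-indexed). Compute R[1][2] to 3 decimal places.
-0.966

End-effector z-axis (col 2 of R) = (0.2588,-0.9659,0.0000)
R[1][2] = -0.9659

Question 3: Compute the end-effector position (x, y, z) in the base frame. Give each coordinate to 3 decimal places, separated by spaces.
after link 1: o_1 = (0.7071, -0.7071, 2.0000)
after link 2: o_2 = (1.4836, -3.6049, 4.0000)
after link 3: o_3 = (-2.3801, -4.6402, 8.0000)
after link 4: o_4 = (-7.2098, -5.9343, 8.0000)
after link 5: o_5 = (-4.9844, -8.4438, 5.4019)
after link 6: o_6 = (-4.4668, -10.3757, 5.4019)

-4.467 -10.376 5.402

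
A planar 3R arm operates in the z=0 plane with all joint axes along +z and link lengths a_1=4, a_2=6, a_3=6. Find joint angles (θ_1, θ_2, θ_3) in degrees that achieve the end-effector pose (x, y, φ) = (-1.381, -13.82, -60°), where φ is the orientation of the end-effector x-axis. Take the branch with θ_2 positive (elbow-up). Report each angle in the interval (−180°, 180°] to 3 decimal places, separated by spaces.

wrist centre = target − a_3·(cos φ, sin φ) = (-4.3810, -8.6238)
cos θ_2 = (93.5639−4²−6²)/(2·4·6) = 0.8659; θ_2 = 30.0127° (elbow-up)
β = atan2(-8.6238,-4.3810) = -116.9310°; ψ = atan2(3.0011,9.1955) = 18.0752°
θ_1 = β − ψ = -135.0063°
θ_3 = φ − θ_1 − θ_2 = 44.9936° (wrapped to (-180°,180°])

-135.006 30.013 44.994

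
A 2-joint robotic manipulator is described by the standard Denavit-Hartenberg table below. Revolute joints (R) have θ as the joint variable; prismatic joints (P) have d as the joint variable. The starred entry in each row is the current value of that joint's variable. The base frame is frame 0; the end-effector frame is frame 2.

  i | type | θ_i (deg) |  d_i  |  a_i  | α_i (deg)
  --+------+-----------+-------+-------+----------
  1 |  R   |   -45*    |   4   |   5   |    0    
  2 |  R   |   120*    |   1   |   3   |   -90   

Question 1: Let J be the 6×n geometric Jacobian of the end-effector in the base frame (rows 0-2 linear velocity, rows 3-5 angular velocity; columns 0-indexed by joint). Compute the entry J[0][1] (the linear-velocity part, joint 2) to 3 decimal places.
-2.898

axis z_1 = (0.0000,0.0000,1.0000); lever o_n−o_1 = (0.7765,2.8978,1.0000)
cross product → J_v[:, 1] = (-2.8978,0.7765,0.0000)
J_ω[:, 1] = z_1
entry J[0][1] = -2.8978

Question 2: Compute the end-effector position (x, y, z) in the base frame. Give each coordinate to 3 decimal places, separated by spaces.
after link 1: o_1 = (3.5355, -3.5355, 4.0000)
after link 2: o_2 = (4.3120, -0.6378, 5.0000)

4.312 -0.638 5.000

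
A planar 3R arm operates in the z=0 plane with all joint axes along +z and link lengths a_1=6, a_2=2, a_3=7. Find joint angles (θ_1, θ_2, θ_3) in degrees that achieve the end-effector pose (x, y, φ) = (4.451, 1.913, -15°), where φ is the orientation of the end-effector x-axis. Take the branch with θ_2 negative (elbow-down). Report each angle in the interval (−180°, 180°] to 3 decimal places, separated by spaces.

134.993 -150.016 0.023

wrist centre = target − a_3·(cos φ, sin φ) = (-2.3105, 3.7247)
cos θ_2 = (19.2120−6²−2²)/(2·6·2) = -0.8662; θ_2 = -150.0164° (elbow-down)
β = atan2(3.7247,-2.3105) = 121.8116°; ψ = atan2(-0.9995,4.2677) = -13.1813°
θ_1 = β − ψ = 134.9930°
θ_3 = φ − θ_1 − θ_2 = 0.0234° (wrapped to (-180°,180°])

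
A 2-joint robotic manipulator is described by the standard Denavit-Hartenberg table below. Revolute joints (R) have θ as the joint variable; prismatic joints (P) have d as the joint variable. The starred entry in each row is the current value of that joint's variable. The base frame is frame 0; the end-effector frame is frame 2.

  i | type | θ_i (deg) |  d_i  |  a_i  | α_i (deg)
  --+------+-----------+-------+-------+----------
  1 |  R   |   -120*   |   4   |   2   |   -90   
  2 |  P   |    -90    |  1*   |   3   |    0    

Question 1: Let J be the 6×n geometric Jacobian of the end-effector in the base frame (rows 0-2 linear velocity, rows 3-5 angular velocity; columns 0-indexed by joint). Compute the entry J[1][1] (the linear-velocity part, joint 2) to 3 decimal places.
prismatic axis z_1 = (0.8660,-0.5000,0.0000)
J_v[:, 1] = z_1; J_ω[:, 1] = (0,0,0)
entry J[1][1] = -0.5000

-0.500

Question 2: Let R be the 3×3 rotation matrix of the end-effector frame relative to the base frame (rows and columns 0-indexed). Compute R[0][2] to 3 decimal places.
End-effector z-axis (col 2 of R) = (0.8660,-0.5000,0.0000)
R[0][2] = 0.8660

0.866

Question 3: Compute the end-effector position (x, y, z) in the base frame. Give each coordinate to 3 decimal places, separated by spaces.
-0.134 -2.232 7.000

after link 1: o_1 = (-1.0000, -1.7321, 4.0000)
after link 2: o_2 = (-0.1340, -2.2321, 7.0000)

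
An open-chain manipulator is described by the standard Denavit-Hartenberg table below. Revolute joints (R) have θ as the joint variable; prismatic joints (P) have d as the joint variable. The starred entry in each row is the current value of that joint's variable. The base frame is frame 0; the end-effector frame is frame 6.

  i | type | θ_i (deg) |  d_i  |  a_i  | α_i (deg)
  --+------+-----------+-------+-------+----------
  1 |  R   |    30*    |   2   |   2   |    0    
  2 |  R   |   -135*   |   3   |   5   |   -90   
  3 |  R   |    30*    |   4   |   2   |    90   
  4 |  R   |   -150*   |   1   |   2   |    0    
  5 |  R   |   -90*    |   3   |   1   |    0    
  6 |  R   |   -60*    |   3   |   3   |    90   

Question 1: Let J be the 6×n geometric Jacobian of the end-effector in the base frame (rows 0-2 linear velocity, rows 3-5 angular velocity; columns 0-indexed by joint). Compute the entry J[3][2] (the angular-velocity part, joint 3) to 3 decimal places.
0.966

axis z_2 = (0.9659,-0.2588,0.0000); lever o_n−o_2 = (5.0538,-6.1144,5.4282)
cross product → J_v[:, 2] = (-1.4049,-5.2432,-4.5981)
J_ω[:, 2] = z_2
entry J[3][2] = 0.9659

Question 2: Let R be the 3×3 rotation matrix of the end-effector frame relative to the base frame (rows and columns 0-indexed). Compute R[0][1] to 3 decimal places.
-0.129

End-effector y-axis (col 1 of R) = (-0.1294,-0.4830,0.8660)
R[0][1] = -0.1294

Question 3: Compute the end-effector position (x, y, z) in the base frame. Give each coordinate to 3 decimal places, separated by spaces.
after link 1: o_1 = (1.7321, 1.0000, 2.0000)
after link 2: o_2 = (0.4380, -3.8296, 5.0000)
after link 3: o_3 = (3.8534, -6.5379, 4.0000)
after link 4: o_4 = (3.1463, -5.3132, 5.7321)
after link 5: o_5 = (3.7066, -6.5680, 8.5801)
after link 6: o_6 = (5.4917, -9.9441, 10.4282)

5.492 -9.944 10.428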